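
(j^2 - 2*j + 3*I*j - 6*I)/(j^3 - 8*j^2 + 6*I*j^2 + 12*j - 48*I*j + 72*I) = (j + 3*I)/(j^2 + 6*j*(-1 + I) - 36*I)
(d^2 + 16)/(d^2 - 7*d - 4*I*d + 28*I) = (d + 4*I)/(d - 7)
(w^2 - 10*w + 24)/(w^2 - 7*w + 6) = (w - 4)/(w - 1)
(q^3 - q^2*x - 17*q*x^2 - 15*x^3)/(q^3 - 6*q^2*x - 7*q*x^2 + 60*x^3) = (-q - x)/(-q + 4*x)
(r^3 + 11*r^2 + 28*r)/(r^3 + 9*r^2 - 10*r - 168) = r*(r + 4)/(r^2 + 2*r - 24)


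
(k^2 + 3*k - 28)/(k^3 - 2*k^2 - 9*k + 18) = (k^2 + 3*k - 28)/(k^3 - 2*k^2 - 9*k + 18)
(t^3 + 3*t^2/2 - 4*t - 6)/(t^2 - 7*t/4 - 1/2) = 2*(2*t^2 + 7*t + 6)/(4*t + 1)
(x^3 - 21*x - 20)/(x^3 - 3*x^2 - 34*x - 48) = (-x^3 + 21*x + 20)/(-x^3 + 3*x^2 + 34*x + 48)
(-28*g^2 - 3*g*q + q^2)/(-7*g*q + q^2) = (4*g + q)/q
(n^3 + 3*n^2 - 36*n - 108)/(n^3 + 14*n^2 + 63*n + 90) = (n - 6)/(n + 5)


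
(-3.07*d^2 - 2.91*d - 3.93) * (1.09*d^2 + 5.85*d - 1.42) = -3.3463*d^4 - 21.1314*d^3 - 16.9478*d^2 - 18.8583*d + 5.5806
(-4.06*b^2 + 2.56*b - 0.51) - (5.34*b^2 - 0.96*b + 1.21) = -9.4*b^2 + 3.52*b - 1.72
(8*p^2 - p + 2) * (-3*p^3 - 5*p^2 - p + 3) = -24*p^5 - 37*p^4 - 9*p^3 + 15*p^2 - 5*p + 6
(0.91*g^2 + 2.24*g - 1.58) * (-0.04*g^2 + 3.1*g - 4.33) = -0.0364*g^4 + 2.7314*g^3 + 3.0669*g^2 - 14.5972*g + 6.8414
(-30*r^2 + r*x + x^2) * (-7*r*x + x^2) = 210*r^3*x - 37*r^2*x^2 - 6*r*x^3 + x^4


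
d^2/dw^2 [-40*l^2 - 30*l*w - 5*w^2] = -10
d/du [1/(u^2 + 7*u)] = (-2*u - 7)/(u^2*(u + 7)^2)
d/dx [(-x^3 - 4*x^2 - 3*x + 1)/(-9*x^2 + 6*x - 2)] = x*(9*x^3 - 12*x^2 - 45*x + 34)/(81*x^4 - 108*x^3 + 72*x^2 - 24*x + 4)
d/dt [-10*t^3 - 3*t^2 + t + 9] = -30*t^2 - 6*t + 1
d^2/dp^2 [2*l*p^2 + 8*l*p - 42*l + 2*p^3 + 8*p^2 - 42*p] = 4*l + 12*p + 16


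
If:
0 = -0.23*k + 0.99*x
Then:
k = 4.30434782608696*x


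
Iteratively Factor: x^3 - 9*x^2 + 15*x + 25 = (x - 5)*(x^2 - 4*x - 5) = (x - 5)*(x + 1)*(x - 5)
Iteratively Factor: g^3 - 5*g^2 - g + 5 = (g - 1)*(g^2 - 4*g - 5) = (g - 1)*(g + 1)*(g - 5)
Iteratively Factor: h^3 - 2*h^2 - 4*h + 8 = (h - 2)*(h^2 - 4) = (h - 2)^2*(h + 2)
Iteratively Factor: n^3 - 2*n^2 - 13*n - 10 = (n - 5)*(n^2 + 3*n + 2) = (n - 5)*(n + 2)*(n + 1)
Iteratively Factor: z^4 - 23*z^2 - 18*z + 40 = (z - 5)*(z^3 + 5*z^2 + 2*z - 8) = (z - 5)*(z - 1)*(z^2 + 6*z + 8) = (z - 5)*(z - 1)*(z + 2)*(z + 4)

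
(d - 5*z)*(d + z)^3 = d^4 - 2*d^3*z - 12*d^2*z^2 - 14*d*z^3 - 5*z^4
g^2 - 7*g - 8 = (g - 8)*(g + 1)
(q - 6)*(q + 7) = q^2 + q - 42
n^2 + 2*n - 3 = (n - 1)*(n + 3)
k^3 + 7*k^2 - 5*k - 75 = (k - 3)*(k + 5)^2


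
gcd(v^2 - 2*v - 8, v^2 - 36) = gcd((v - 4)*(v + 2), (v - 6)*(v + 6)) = 1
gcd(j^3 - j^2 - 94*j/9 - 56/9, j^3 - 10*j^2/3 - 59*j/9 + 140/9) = j^2 - 5*j/3 - 28/3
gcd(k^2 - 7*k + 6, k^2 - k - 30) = k - 6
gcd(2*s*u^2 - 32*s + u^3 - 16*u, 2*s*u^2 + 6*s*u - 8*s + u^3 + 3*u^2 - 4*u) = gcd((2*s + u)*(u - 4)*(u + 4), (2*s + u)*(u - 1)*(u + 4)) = 2*s*u + 8*s + u^2 + 4*u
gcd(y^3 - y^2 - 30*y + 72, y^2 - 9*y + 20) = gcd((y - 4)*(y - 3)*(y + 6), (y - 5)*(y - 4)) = y - 4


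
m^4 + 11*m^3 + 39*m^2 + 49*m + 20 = (m + 1)^2*(m + 4)*(m + 5)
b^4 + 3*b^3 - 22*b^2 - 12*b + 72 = (b - 3)*(b - 2)*(b + 2)*(b + 6)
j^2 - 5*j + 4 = (j - 4)*(j - 1)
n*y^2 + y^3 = y^2*(n + y)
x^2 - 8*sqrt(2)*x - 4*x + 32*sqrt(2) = (x - 4)*(x - 8*sqrt(2))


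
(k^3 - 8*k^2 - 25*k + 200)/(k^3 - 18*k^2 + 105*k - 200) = (k + 5)/(k - 5)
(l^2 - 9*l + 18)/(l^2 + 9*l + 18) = (l^2 - 9*l + 18)/(l^2 + 9*l + 18)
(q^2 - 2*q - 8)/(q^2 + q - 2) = (q - 4)/(q - 1)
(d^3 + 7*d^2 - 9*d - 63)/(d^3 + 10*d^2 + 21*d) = (d - 3)/d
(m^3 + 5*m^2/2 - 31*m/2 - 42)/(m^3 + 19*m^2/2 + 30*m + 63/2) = (m - 4)/(m + 3)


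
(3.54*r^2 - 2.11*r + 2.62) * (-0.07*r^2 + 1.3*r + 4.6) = -0.2478*r^4 + 4.7497*r^3 + 13.3576*r^2 - 6.3*r + 12.052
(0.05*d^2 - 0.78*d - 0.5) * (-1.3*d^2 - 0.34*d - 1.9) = -0.065*d^4 + 0.997*d^3 + 0.8202*d^2 + 1.652*d + 0.95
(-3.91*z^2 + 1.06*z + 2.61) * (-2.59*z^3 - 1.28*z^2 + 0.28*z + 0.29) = 10.1269*z^5 + 2.2594*z^4 - 9.2115*z^3 - 4.1779*z^2 + 1.0382*z + 0.7569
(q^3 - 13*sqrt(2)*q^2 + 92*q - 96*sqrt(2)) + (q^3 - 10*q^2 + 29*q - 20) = 2*q^3 - 13*sqrt(2)*q^2 - 10*q^2 + 121*q - 96*sqrt(2) - 20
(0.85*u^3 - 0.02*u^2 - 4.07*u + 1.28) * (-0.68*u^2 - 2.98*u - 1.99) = -0.578*u^5 - 2.5194*u^4 + 1.1357*u^3 + 11.298*u^2 + 4.2849*u - 2.5472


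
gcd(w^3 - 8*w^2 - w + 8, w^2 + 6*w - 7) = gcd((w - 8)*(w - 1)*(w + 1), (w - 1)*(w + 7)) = w - 1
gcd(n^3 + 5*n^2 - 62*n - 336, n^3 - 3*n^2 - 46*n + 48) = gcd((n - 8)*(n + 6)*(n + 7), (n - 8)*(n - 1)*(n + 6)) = n^2 - 2*n - 48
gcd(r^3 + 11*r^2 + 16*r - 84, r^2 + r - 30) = r + 6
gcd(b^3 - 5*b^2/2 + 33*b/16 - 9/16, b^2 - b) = b - 1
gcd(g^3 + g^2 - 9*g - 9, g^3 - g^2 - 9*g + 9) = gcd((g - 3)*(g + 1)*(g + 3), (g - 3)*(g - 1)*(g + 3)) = g^2 - 9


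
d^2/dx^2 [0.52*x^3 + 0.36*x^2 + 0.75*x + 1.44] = 3.12*x + 0.72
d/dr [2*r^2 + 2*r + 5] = 4*r + 2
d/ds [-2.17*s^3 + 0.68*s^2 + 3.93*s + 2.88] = -6.51*s^2 + 1.36*s + 3.93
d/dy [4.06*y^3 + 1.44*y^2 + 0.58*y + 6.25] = 12.18*y^2 + 2.88*y + 0.58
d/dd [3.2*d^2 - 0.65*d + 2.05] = 6.4*d - 0.65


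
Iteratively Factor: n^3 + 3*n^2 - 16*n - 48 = (n - 4)*(n^2 + 7*n + 12) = (n - 4)*(n + 3)*(n + 4)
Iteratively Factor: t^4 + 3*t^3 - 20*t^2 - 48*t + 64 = (t - 4)*(t^3 + 7*t^2 + 8*t - 16) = (t - 4)*(t + 4)*(t^2 + 3*t - 4) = (t - 4)*(t - 1)*(t + 4)*(t + 4)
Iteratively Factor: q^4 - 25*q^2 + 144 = (q + 3)*(q^3 - 3*q^2 - 16*q + 48) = (q - 4)*(q + 3)*(q^2 + q - 12) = (q - 4)*(q - 3)*(q + 3)*(q + 4)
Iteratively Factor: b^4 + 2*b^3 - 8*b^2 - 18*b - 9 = (b + 1)*(b^3 + b^2 - 9*b - 9) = (b + 1)*(b + 3)*(b^2 - 2*b - 3) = (b + 1)^2*(b + 3)*(b - 3)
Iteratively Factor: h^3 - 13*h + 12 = (h + 4)*(h^2 - 4*h + 3) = (h - 3)*(h + 4)*(h - 1)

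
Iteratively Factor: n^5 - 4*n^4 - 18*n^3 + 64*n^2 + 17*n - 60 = (n - 3)*(n^4 - n^3 - 21*n^2 + n + 20) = (n - 3)*(n - 1)*(n^3 - 21*n - 20) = (n - 3)*(n - 1)*(n + 1)*(n^2 - n - 20) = (n - 5)*(n - 3)*(n - 1)*(n + 1)*(n + 4)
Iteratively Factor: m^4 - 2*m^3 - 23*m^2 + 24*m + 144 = (m + 3)*(m^3 - 5*m^2 - 8*m + 48) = (m - 4)*(m + 3)*(m^2 - m - 12) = (m - 4)*(m + 3)^2*(m - 4)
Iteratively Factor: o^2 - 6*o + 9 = (o - 3)*(o - 3)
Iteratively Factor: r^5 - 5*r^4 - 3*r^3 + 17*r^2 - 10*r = (r - 1)*(r^4 - 4*r^3 - 7*r^2 + 10*r) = (r - 1)*(r + 2)*(r^3 - 6*r^2 + 5*r) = r*(r - 1)*(r + 2)*(r^2 - 6*r + 5) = r*(r - 1)^2*(r + 2)*(r - 5)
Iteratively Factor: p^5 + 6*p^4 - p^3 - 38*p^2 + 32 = (p + 4)*(p^4 + 2*p^3 - 9*p^2 - 2*p + 8) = (p - 1)*(p + 4)*(p^3 + 3*p^2 - 6*p - 8) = (p - 1)*(p + 1)*(p + 4)*(p^2 + 2*p - 8) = (p - 2)*(p - 1)*(p + 1)*(p + 4)*(p + 4)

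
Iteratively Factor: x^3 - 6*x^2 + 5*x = (x - 5)*(x^2 - x) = (x - 5)*(x - 1)*(x)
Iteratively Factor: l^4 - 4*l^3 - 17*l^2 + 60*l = (l - 3)*(l^3 - l^2 - 20*l) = (l - 5)*(l - 3)*(l^2 + 4*l) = (l - 5)*(l - 3)*(l + 4)*(l)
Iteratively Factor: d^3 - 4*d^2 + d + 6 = (d + 1)*(d^2 - 5*d + 6) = (d - 2)*(d + 1)*(d - 3)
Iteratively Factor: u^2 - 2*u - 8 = (u - 4)*(u + 2)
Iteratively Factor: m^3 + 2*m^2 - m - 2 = (m + 1)*(m^2 + m - 2) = (m - 1)*(m + 1)*(m + 2)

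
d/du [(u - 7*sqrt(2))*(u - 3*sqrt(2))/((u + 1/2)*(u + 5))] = 2*(11*u^2 + 20*sqrt(2)*u^2 - 158*u - 462 - 50*sqrt(2))/(4*u^4 + 44*u^3 + 141*u^2 + 110*u + 25)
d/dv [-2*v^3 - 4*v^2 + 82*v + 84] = -6*v^2 - 8*v + 82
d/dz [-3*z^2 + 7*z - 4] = 7 - 6*z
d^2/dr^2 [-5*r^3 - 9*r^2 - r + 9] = -30*r - 18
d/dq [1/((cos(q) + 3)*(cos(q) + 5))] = 2*(cos(q) + 4)*sin(q)/((cos(q) + 3)^2*(cos(q) + 5)^2)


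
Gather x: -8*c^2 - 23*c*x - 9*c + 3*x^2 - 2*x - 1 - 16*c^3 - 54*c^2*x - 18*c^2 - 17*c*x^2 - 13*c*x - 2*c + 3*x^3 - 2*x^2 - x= -16*c^3 - 26*c^2 - 11*c + 3*x^3 + x^2*(1 - 17*c) + x*(-54*c^2 - 36*c - 3) - 1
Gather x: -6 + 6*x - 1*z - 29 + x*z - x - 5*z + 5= x*(z + 5) - 6*z - 30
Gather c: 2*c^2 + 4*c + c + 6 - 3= 2*c^2 + 5*c + 3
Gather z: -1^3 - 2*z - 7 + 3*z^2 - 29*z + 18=3*z^2 - 31*z + 10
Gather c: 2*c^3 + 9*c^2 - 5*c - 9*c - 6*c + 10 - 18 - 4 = 2*c^3 + 9*c^2 - 20*c - 12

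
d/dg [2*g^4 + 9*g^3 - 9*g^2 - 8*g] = 8*g^3 + 27*g^2 - 18*g - 8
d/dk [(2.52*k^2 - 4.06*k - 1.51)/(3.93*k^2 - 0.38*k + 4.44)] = (14.9982*k^2 + 34.2462*k - 18.6002)/(15.4449*k^4 - 2.9868*k^3 + 35.0428*k^2 - 3.3744*k + 19.7136)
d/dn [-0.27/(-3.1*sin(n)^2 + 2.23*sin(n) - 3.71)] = (0.6021 - 1.674*sin(n))*cos(n)/(3.1*sin(n)^2 - 2.23*sin(n) + 3.71)^2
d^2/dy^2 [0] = 0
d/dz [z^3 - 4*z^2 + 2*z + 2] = 3*z^2 - 8*z + 2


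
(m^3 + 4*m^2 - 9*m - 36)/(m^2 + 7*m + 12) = m - 3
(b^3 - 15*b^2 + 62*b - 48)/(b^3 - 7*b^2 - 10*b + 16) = (b - 6)/(b + 2)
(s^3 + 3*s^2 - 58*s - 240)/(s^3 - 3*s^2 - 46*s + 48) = (s + 5)/(s - 1)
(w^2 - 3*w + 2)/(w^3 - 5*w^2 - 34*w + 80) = (w - 1)/(w^2 - 3*w - 40)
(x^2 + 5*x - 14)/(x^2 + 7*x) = (x - 2)/x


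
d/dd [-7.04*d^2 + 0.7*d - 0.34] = 0.7 - 14.08*d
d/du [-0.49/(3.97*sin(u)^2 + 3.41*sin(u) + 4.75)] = (3.8906*sin(u) + 1.6709)*cos(u)/(3.97*sin(u)^2 + 3.41*sin(u) + 4.75)^2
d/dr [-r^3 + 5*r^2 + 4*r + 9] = -3*r^2 + 10*r + 4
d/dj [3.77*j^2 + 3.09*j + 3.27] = 7.54*j + 3.09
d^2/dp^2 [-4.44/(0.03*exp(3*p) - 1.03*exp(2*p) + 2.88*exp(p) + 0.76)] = (-4.44*(0.09*exp(2*p) - 2.06*exp(p) + 2.88)*(0.18*exp(2*p) - 4.12*exp(p) + 5.76)*exp(p) + (1.1988*exp(2*p) - 18.2928*exp(p) + 12.7872)*(0.03*exp(3*p) - 1.03*exp(2*p) + 2.88*exp(p) + 0.76))*exp(p)/(0.03*exp(3*p) - 1.03*exp(2*p) + 2.88*exp(p) + 0.76)^3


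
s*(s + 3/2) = s^2 + 3*s/2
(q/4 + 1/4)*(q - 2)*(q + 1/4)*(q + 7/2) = q^4/4 + 11*q^3/16 - 39*q^2/32 - 67*q/32 - 7/16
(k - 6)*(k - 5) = k^2 - 11*k + 30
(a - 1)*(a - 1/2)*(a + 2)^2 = a^4 + 5*a^3/2 - 3*a^2/2 - 4*a + 2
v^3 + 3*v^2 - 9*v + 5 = (v - 1)^2*(v + 5)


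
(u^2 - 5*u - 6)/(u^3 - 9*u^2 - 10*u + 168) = (u + 1)/(u^2 - 3*u - 28)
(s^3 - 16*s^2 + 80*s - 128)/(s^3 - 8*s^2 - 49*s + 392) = (s^2 - 8*s + 16)/(s^2 - 49)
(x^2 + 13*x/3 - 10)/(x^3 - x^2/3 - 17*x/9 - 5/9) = 3*(x + 6)/(3*x^2 + 4*x + 1)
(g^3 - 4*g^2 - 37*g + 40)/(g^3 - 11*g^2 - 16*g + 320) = (g - 1)/(g - 8)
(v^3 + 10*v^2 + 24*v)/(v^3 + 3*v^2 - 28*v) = (v^2 + 10*v + 24)/(v^2 + 3*v - 28)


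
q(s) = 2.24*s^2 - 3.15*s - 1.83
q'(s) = 4.48*s - 3.15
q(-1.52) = 8.13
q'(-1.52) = -9.96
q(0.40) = -2.73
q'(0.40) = -1.36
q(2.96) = 8.47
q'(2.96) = 10.11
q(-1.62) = 9.15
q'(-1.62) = -10.41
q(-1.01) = 3.64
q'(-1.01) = -7.67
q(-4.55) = 58.88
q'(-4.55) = -23.53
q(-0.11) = -1.46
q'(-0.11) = -3.64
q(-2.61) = 21.65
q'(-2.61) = -14.84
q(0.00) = -1.83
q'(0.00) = -3.15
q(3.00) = 8.88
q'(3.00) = 10.29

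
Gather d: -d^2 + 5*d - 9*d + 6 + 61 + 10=-d^2 - 4*d + 77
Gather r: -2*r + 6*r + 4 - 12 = 4*r - 8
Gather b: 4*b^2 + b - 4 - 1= 4*b^2 + b - 5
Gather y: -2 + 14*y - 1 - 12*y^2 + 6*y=-12*y^2 + 20*y - 3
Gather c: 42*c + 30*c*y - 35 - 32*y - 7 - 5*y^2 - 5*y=c*(30*y + 42) - 5*y^2 - 37*y - 42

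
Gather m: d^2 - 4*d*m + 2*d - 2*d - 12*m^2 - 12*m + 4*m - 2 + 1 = d^2 - 12*m^2 + m*(-4*d - 8) - 1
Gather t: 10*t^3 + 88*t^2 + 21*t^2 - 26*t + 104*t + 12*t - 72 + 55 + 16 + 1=10*t^3 + 109*t^2 + 90*t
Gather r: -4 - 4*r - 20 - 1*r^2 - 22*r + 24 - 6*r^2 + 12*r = -7*r^2 - 14*r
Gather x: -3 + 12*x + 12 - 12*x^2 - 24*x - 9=-12*x^2 - 12*x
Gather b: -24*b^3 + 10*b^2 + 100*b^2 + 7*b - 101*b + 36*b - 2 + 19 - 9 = -24*b^3 + 110*b^2 - 58*b + 8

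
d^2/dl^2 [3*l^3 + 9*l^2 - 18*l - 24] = 18*l + 18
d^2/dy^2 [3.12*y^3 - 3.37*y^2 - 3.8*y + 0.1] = 18.72*y - 6.74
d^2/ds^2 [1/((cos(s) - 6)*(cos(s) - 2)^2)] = (-9*sin(s)^4 + 130*sin(s)^2 - 449*cos(s)/2 + 37*cos(3*s)/2 + 151)/((cos(s) - 6)^3*(cos(s) - 2)^4)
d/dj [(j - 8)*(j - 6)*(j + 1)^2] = 4*j^3 - 36*j^2 + 42*j + 82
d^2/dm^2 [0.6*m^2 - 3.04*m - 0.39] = 1.20000000000000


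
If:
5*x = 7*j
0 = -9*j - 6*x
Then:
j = 0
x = 0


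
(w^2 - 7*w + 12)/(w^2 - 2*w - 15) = (-w^2 + 7*w - 12)/(-w^2 + 2*w + 15)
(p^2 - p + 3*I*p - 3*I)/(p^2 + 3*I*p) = (p - 1)/p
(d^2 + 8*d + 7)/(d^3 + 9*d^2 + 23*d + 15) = (d + 7)/(d^2 + 8*d + 15)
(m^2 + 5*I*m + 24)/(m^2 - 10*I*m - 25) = (m^2 + 5*I*m + 24)/(m^2 - 10*I*m - 25)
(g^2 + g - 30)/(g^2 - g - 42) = (g - 5)/(g - 7)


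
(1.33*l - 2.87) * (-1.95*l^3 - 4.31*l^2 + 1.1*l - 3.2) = -2.5935*l^4 - 0.1358*l^3 + 13.8327*l^2 - 7.413*l + 9.184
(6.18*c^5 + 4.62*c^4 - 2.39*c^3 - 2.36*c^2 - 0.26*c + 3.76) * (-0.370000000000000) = -2.2866*c^5 - 1.7094*c^4 + 0.8843*c^3 + 0.8732*c^2 + 0.0962*c - 1.3912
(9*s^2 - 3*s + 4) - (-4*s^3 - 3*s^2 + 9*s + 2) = 4*s^3 + 12*s^2 - 12*s + 2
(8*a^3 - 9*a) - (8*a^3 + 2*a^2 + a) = -2*a^2 - 10*a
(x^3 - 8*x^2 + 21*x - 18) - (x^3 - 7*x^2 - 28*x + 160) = -x^2 + 49*x - 178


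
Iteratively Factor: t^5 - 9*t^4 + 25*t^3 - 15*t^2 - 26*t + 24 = (t - 1)*(t^4 - 8*t^3 + 17*t^2 + 2*t - 24) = (t - 4)*(t - 1)*(t^3 - 4*t^2 + t + 6) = (t - 4)*(t - 1)*(t + 1)*(t^2 - 5*t + 6) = (t - 4)*(t - 3)*(t - 1)*(t + 1)*(t - 2)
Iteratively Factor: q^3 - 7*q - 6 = (q + 2)*(q^2 - 2*q - 3) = (q + 1)*(q + 2)*(q - 3)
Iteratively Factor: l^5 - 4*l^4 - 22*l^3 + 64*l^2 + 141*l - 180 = (l - 1)*(l^4 - 3*l^3 - 25*l^2 + 39*l + 180) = (l - 4)*(l - 1)*(l^3 + l^2 - 21*l - 45) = (l - 4)*(l - 1)*(l + 3)*(l^2 - 2*l - 15) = (l - 4)*(l - 1)*(l + 3)^2*(l - 5)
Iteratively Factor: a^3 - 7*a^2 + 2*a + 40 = (a - 4)*(a^2 - 3*a - 10) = (a - 4)*(a + 2)*(a - 5)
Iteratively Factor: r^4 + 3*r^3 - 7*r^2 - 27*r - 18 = (r + 2)*(r^3 + r^2 - 9*r - 9) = (r + 1)*(r + 2)*(r^2 - 9) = (r - 3)*(r + 1)*(r + 2)*(r + 3)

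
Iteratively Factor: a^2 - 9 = (a - 3)*(a + 3)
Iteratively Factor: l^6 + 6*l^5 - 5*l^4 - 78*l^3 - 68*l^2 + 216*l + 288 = (l + 4)*(l^5 + 2*l^4 - 13*l^3 - 26*l^2 + 36*l + 72) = (l - 2)*(l + 4)*(l^4 + 4*l^3 - 5*l^2 - 36*l - 36) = (l - 2)*(l + 3)*(l + 4)*(l^3 + l^2 - 8*l - 12) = (l - 2)*(l + 2)*(l + 3)*(l + 4)*(l^2 - l - 6) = (l - 3)*(l - 2)*(l + 2)*(l + 3)*(l + 4)*(l + 2)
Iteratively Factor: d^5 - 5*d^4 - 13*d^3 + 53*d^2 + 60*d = (d - 5)*(d^4 - 13*d^2 - 12*d) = d*(d - 5)*(d^3 - 13*d - 12) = d*(d - 5)*(d - 4)*(d^2 + 4*d + 3) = d*(d - 5)*(d - 4)*(d + 1)*(d + 3)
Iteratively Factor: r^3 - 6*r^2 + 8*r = (r - 2)*(r^2 - 4*r) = r*(r - 2)*(r - 4)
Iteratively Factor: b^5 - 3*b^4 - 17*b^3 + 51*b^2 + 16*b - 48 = (b - 1)*(b^4 - 2*b^3 - 19*b^2 + 32*b + 48) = (b - 1)*(b + 4)*(b^3 - 6*b^2 + 5*b + 12) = (b - 3)*(b - 1)*(b + 4)*(b^2 - 3*b - 4) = (b - 4)*(b - 3)*(b - 1)*(b + 4)*(b + 1)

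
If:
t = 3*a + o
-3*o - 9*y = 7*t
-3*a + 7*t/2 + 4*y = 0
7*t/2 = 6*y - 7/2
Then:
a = -119/162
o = 77/54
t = -7/9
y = 7/54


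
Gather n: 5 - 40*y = 5 - 40*y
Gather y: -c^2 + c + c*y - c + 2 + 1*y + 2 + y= -c^2 + y*(c + 2) + 4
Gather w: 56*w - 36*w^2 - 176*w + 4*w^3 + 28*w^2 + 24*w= 4*w^3 - 8*w^2 - 96*w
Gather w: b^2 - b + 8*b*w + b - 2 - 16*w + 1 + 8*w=b^2 + w*(8*b - 8) - 1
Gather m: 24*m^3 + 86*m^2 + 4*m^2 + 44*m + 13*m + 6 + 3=24*m^3 + 90*m^2 + 57*m + 9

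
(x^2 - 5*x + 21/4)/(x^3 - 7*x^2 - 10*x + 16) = (x^2 - 5*x + 21/4)/(x^3 - 7*x^2 - 10*x + 16)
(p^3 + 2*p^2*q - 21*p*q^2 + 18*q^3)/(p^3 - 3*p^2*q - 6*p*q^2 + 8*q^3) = (p^2 + 3*p*q - 18*q^2)/(p^2 - 2*p*q - 8*q^2)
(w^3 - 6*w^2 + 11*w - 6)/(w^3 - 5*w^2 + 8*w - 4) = (w - 3)/(w - 2)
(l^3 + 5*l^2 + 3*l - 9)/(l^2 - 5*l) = (l^3 + 5*l^2 + 3*l - 9)/(l*(l - 5))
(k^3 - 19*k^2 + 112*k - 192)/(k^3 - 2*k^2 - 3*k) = (k^2 - 16*k + 64)/(k*(k + 1))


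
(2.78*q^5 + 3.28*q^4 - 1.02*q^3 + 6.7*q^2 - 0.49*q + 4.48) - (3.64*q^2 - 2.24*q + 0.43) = 2.78*q^5 + 3.28*q^4 - 1.02*q^3 + 3.06*q^2 + 1.75*q + 4.05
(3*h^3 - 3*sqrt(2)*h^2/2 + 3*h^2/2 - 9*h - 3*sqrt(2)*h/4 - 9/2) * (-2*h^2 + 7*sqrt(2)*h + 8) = -6*h^5 - 3*h^4 + 24*sqrt(2)*h^4 + 12*sqrt(2)*h^3 + 21*h^3 - 75*sqrt(2)*h^2 + 21*h^2/2 - 72*h - 75*sqrt(2)*h/2 - 36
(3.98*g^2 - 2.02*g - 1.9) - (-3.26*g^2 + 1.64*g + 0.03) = 7.24*g^2 - 3.66*g - 1.93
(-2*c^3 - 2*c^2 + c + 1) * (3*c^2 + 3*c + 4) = -6*c^5 - 12*c^4 - 11*c^3 - 2*c^2 + 7*c + 4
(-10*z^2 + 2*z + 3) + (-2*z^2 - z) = -12*z^2 + z + 3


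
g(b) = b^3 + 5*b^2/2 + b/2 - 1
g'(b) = 3*b^2 + 5*b + 1/2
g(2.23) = 23.64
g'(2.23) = 26.57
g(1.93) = 16.47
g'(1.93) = 21.32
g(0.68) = 0.81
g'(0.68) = 5.29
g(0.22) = -0.76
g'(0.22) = 1.75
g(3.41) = 69.43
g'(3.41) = 52.43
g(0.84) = 1.78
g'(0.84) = 6.82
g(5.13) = 202.36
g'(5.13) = 105.10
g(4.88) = 177.19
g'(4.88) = 96.34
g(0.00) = -1.00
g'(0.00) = 0.50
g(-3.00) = -7.00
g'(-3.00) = 12.50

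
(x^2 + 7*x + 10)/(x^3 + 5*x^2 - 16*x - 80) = (x + 2)/(x^2 - 16)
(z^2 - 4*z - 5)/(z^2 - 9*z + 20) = (z + 1)/(z - 4)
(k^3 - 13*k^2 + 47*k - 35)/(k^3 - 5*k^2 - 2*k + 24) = (k^3 - 13*k^2 + 47*k - 35)/(k^3 - 5*k^2 - 2*k + 24)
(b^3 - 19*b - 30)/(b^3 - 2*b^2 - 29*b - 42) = (b - 5)/(b - 7)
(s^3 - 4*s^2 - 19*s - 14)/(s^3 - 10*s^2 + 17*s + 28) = (s + 2)/(s - 4)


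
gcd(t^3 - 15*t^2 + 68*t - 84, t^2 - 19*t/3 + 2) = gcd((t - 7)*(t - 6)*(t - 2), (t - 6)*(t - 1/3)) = t - 6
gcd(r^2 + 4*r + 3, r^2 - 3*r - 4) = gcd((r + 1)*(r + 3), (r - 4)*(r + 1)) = r + 1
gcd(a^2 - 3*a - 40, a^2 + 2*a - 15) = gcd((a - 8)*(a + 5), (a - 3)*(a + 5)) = a + 5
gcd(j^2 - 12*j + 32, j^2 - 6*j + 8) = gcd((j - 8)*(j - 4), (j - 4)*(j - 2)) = j - 4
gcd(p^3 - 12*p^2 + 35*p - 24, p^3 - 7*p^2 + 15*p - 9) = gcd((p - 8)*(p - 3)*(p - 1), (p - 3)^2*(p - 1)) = p^2 - 4*p + 3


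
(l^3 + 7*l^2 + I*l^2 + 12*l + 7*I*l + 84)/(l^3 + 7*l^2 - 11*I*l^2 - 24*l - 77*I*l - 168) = (l + 4*I)/(l - 8*I)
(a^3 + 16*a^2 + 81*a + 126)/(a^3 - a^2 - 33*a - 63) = (a^2 + 13*a + 42)/(a^2 - 4*a - 21)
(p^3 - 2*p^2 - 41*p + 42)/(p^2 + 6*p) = p - 8 + 7/p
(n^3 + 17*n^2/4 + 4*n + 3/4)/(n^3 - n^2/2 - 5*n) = (4*n^3 + 17*n^2 + 16*n + 3)/(2*n*(2*n^2 - n - 10))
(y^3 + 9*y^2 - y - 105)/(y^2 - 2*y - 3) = (y^2 + 12*y + 35)/(y + 1)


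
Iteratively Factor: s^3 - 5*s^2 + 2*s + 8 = (s - 2)*(s^2 - 3*s - 4) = (s - 2)*(s + 1)*(s - 4)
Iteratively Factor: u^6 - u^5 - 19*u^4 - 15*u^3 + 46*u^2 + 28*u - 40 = (u + 2)*(u^5 - 3*u^4 - 13*u^3 + 11*u^2 + 24*u - 20) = (u - 5)*(u + 2)*(u^4 + 2*u^3 - 3*u^2 - 4*u + 4) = (u - 5)*(u + 2)^2*(u^3 - 3*u + 2) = (u - 5)*(u + 2)^3*(u^2 - 2*u + 1) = (u - 5)*(u - 1)*(u + 2)^3*(u - 1)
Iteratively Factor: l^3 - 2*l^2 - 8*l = (l - 4)*(l^2 + 2*l) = (l - 4)*(l + 2)*(l)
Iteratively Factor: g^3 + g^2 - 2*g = (g + 2)*(g^2 - g) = g*(g + 2)*(g - 1)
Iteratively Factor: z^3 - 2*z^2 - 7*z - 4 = (z + 1)*(z^2 - 3*z - 4) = (z - 4)*(z + 1)*(z + 1)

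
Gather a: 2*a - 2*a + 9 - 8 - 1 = 0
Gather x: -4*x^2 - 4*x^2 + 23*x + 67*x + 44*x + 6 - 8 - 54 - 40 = -8*x^2 + 134*x - 96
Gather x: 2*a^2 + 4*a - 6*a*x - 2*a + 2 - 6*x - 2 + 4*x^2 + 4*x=2*a^2 + 2*a + 4*x^2 + x*(-6*a - 2)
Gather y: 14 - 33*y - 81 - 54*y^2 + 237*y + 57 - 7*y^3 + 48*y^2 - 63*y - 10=-7*y^3 - 6*y^2 + 141*y - 20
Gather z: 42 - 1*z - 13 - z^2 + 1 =-z^2 - z + 30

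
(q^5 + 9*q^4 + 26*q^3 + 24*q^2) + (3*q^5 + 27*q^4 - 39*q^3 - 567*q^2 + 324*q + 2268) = 4*q^5 + 36*q^4 - 13*q^3 - 543*q^2 + 324*q + 2268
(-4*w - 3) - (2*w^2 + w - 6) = -2*w^2 - 5*w + 3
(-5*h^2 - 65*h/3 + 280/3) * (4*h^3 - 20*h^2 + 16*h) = -20*h^5 + 40*h^4/3 + 2180*h^3/3 - 6640*h^2/3 + 4480*h/3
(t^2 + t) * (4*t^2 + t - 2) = 4*t^4 + 5*t^3 - t^2 - 2*t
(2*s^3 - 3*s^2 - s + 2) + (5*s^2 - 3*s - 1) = 2*s^3 + 2*s^2 - 4*s + 1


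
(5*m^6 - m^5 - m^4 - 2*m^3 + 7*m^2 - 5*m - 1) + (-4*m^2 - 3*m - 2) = 5*m^6 - m^5 - m^4 - 2*m^3 + 3*m^2 - 8*m - 3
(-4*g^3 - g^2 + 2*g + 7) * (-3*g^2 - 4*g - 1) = 12*g^5 + 19*g^4 + 2*g^3 - 28*g^2 - 30*g - 7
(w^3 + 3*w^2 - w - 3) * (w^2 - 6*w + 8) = w^5 - 3*w^4 - 11*w^3 + 27*w^2 + 10*w - 24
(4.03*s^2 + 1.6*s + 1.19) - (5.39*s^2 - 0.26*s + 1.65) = -1.36*s^2 + 1.86*s - 0.46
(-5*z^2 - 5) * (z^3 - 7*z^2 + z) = -5*z^5 + 35*z^4 - 10*z^3 + 35*z^2 - 5*z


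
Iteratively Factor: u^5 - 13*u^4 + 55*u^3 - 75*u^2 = (u)*(u^4 - 13*u^3 + 55*u^2 - 75*u) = u*(u - 3)*(u^3 - 10*u^2 + 25*u) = u*(u - 5)*(u - 3)*(u^2 - 5*u) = u^2*(u - 5)*(u - 3)*(u - 5)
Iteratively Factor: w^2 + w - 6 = (w - 2)*(w + 3)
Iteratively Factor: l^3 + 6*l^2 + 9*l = (l + 3)*(l^2 + 3*l) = (l + 3)^2*(l)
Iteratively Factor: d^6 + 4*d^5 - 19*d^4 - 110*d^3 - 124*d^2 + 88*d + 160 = (d + 2)*(d^5 + 2*d^4 - 23*d^3 - 64*d^2 + 4*d + 80) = (d + 2)^2*(d^4 - 23*d^2 - 18*d + 40) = (d + 2)^2*(d + 4)*(d^3 - 4*d^2 - 7*d + 10) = (d - 5)*(d + 2)^2*(d + 4)*(d^2 + d - 2) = (d - 5)*(d + 2)^3*(d + 4)*(d - 1)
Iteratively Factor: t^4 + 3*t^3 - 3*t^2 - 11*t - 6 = (t + 3)*(t^3 - 3*t - 2) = (t + 1)*(t + 3)*(t^2 - t - 2) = (t - 2)*(t + 1)*(t + 3)*(t + 1)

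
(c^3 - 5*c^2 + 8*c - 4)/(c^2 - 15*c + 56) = (c^3 - 5*c^2 + 8*c - 4)/(c^2 - 15*c + 56)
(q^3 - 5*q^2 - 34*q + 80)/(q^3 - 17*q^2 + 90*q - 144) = (q^2 + 3*q - 10)/(q^2 - 9*q + 18)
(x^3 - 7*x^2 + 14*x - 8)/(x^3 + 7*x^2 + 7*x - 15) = (x^2 - 6*x + 8)/(x^2 + 8*x + 15)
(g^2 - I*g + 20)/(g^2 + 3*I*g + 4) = (g - 5*I)/(g - I)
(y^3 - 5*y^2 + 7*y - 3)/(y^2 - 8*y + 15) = (y^2 - 2*y + 1)/(y - 5)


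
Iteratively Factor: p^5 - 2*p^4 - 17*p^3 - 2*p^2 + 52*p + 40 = (p - 5)*(p^4 + 3*p^3 - 2*p^2 - 12*p - 8) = (p - 5)*(p + 1)*(p^3 + 2*p^2 - 4*p - 8) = (p - 5)*(p + 1)*(p + 2)*(p^2 - 4) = (p - 5)*(p + 1)*(p + 2)^2*(p - 2)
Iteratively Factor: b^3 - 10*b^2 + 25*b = (b - 5)*(b^2 - 5*b) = b*(b - 5)*(b - 5)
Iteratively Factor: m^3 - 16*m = (m)*(m^2 - 16) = m*(m + 4)*(m - 4)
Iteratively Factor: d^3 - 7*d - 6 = (d + 1)*(d^2 - d - 6) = (d + 1)*(d + 2)*(d - 3)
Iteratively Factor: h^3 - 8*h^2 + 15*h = (h - 3)*(h^2 - 5*h) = h*(h - 3)*(h - 5)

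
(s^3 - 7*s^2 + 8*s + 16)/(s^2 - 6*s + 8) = (s^2 - 3*s - 4)/(s - 2)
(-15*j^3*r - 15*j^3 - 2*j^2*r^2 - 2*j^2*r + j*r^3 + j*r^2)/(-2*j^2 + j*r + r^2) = j*(-15*j^2*r - 15*j^2 - 2*j*r^2 - 2*j*r + r^3 + r^2)/(-2*j^2 + j*r + r^2)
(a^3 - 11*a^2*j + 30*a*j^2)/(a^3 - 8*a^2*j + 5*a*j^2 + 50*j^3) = a*(a - 6*j)/(a^2 - 3*a*j - 10*j^2)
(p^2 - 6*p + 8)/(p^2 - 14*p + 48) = (p^2 - 6*p + 8)/(p^2 - 14*p + 48)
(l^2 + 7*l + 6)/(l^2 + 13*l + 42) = (l + 1)/(l + 7)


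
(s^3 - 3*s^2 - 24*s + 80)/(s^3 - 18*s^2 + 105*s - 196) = (s^2 + s - 20)/(s^2 - 14*s + 49)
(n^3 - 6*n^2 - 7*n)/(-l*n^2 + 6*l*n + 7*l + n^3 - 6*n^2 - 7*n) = -n/(l - n)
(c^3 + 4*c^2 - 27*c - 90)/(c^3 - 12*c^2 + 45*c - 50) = (c^2 + 9*c + 18)/(c^2 - 7*c + 10)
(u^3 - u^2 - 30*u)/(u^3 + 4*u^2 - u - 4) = u*(u^2 - u - 30)/(u^3 + 4*u^2 - u - 4)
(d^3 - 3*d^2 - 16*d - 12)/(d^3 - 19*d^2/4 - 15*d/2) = 4*(d^2 + 3*d + 2)/(d*(4*d + 5))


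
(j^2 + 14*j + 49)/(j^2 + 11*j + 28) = (j + 7)/(j + 4)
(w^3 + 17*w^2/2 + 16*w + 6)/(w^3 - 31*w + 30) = (w^2 + 5*w/2 + 1)/(w^2 - 6*w + 5)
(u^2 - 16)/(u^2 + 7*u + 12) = (u - 4)/(u + 3)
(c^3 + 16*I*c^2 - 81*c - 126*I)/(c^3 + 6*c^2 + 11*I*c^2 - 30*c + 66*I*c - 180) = (c^2 + 10*I*c - 21)/(c^2 + c*(6 + 5*I) + 30*I)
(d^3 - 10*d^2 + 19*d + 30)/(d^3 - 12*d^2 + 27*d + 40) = (d - 6)/(d - 8)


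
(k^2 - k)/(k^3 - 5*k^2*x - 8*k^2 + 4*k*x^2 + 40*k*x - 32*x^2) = k*(k - 1)/(k^3 - 5*k^2*x - 8*k^2 + 4*k*x^2 + 40*k*x - 32*x^2)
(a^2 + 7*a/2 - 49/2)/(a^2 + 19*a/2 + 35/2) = (2*a - 7)/(2*a + 5)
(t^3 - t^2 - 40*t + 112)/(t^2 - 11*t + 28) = (t^2 + 3*t - 28)/(t - 7)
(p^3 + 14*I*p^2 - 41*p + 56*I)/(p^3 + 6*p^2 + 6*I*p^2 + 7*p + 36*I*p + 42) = (p + 8*I)/(p + 6)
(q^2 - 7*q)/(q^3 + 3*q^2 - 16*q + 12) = q*(q - 7)/(q^3 + 3*q^2 - 16*q + 12)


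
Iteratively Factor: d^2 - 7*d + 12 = (d - 4)*(d - 3)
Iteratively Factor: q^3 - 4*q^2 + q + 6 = (q - 2)*(q^2 - 2*q - 3) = (q - 2)*(q + 1)*(q - 3)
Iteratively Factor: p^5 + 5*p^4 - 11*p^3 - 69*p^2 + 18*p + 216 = (p + 3)*(p^4 + 2*p^3 - 17*p^2 - 18*p + 72) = (p - 3)*(p + 3)*(p^3 + 5*p^2 - 2*p - 24) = (p - 3)*(p - 2)*(p + 3)*(p^2 + 7*p + 12) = (p - 3)*(p - 2)*(p + 3)*(p + 4)*(p + 3)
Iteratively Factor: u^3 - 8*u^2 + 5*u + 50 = (u - 5)*(u^2 - 3*u - 10) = (u - 5)*(u + 2)*(u - 5)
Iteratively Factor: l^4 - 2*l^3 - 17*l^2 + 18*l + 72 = (l + 3)*(l^3 - 5*l^2 - 2*l + 24) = (l - 4)*(l + 3)*(l^2 - l - 6) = (l - 4)*(l - 3)*(l + 3)*(l + 2)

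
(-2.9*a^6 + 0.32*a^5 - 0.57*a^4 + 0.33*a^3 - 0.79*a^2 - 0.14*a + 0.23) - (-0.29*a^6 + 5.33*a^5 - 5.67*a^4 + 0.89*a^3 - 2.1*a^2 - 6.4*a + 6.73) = -2.61*a^6 - 5.01*a^5 + 5.1*a^4 - 0.56*a^3 + 1.31*a^2 + 6.26*a - 6.5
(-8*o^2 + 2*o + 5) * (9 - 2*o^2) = 16*o^4 - 4*o^3 - 82*o^2 + 18*o + 45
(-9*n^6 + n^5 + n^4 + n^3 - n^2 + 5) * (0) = 0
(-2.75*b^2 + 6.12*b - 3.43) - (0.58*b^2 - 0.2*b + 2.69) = -3.33*b^2 + 6.32*b - 6.12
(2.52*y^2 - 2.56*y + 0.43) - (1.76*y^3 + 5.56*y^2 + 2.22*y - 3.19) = -1.76*y^3 - 3.04*y^2 - 4.78*y + 3.62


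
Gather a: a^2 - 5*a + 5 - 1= a^2 - 5*a + 4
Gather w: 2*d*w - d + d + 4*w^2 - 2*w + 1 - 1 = 4*w^2 + w*(2*d - 2)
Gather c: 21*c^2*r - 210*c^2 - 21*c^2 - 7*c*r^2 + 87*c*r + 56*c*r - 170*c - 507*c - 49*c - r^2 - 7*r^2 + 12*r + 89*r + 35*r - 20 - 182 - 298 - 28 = c^2*(21*r - 231) + c*(-7*r^2 + 143*r - 726) - 8*r^2 + 136*r - 528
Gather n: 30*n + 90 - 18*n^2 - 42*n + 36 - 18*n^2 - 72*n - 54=-36*n^2 - 84*n + 72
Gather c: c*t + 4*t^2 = c*t + 4*t^2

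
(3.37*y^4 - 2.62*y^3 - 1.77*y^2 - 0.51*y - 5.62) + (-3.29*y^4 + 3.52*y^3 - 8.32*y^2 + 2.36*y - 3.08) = 0.0800000000000001*y^4 + 0.9*y^3 - 10.09*y^2 + 1.85*y - 8.7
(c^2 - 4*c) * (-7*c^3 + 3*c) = -7*c^5 + 28*c^4 + 3*c^3 - 12*c^2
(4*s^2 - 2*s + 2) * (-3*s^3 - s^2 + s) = -12*s^5 + 2*s^4 - 4*s^2 + 2*s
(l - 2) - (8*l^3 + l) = -8*l^3 - 2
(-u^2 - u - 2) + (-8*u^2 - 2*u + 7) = -9*u^2 - 3*u + 5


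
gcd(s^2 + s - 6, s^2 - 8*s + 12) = s - 2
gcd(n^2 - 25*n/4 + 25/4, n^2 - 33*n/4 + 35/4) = n - 5/4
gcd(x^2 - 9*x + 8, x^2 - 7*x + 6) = x - 1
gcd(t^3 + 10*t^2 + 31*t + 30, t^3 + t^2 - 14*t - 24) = t^2 + 5*t + 6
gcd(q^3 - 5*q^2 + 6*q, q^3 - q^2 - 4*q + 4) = q - 2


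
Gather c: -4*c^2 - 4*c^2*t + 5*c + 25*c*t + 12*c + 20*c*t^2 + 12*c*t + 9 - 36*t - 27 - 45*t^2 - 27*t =c^2*(-4*t - 4) + c*(20*t^2 + 37*t + 17) - 45*t^2 - 63*t - 18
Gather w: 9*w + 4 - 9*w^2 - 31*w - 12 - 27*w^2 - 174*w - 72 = -36*w^2 - 196*w - 80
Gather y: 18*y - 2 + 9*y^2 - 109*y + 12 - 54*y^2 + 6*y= -45*y^2 - 85*y + 10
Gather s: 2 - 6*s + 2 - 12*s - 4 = -18*s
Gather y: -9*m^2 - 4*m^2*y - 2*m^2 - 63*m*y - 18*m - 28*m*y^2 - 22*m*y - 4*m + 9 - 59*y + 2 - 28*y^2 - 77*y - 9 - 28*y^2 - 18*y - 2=-11*m^2 - 22*m + y^2*(-28*m - 56) + y*(-4*m^2 - 85*m - 154)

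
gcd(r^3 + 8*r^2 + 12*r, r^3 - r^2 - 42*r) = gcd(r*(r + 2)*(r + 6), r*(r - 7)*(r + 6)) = r^2 + 6*r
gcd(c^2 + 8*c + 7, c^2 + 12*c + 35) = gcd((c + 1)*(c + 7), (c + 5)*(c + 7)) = c + 7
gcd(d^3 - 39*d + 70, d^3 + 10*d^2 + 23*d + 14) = d + 7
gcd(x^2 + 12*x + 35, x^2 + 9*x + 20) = x + 5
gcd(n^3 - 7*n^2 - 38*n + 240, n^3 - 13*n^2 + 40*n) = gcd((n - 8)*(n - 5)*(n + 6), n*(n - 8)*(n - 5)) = n^2 - 13*n + 40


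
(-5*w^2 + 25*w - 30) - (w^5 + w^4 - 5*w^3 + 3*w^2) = -w^5 - w^4 + 5*w^3 - 8*w^2 + 25*w - 30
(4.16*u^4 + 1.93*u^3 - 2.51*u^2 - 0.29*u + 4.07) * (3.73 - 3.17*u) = -13.1872*u^5 + 9.3987*u^4 + 15.1556*u^3 - 8.443*u^2 - 13.9836*u + 15.1811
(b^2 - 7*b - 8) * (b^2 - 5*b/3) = b^4 - 26*b^3/3 + 11*b^2/3 + 40*b/3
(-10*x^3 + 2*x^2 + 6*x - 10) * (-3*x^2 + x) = 30*x^5 - 16*x^4 - 16*x^3 + 36*x^2 - 10*x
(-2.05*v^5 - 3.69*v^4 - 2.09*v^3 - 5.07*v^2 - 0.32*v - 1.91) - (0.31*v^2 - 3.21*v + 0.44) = -2.05*v^5 - 3.69*v^4 - 2.09*v^3 - 5.38*v^2 + 2.89*v - 2.35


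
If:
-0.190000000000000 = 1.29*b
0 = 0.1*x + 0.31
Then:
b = -0.15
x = -3.10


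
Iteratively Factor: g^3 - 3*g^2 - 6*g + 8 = (g - 4)*(g^2 + g - 2) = (g - 4)*(g - 1)*(g + 2)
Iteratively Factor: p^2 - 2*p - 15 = (p + 3)*(p - 5)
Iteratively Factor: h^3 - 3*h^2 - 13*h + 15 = (h - 1)*(h^2 - 2*h - 15) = (h - 1)*(h + 3)*(h - 5)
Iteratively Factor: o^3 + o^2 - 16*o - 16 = (o + 4)*(o^2 - 3*o - 4) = (o + 1)*(o + 4)*(o - 4)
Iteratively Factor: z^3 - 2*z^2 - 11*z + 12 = (z - 4)*(z^2 + 2*z - 3) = (z - 4)*(z + 3)*(z - 1)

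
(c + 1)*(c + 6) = c^2 + 7*c + 6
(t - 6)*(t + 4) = t^2 - 2*t - 24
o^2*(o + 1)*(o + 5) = o^4 + 6*o^3 + 5*o^2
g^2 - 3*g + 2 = (g - 2)*(g - 1)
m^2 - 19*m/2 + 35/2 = (m - 7)*(m - 5/2)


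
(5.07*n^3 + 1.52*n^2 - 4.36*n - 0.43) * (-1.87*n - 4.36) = -9.4809*n^4 - 24.9476*n^3 + 1.526*n^2 + 19.8137*n + 1.8748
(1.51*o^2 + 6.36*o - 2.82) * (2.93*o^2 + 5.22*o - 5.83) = 4.4243*o^4 + 26.517*o^3 + 16.1333*o^2 - 51.7992*o + 16.4406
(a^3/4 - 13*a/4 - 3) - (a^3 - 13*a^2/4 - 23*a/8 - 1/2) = -3*a^3/4 + 13*a^2/4 - 3*a/8 - 5/2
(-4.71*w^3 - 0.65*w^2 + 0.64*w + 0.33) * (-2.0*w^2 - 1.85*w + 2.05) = 9.42*w^5 + 10.0135*w^4 - 9.733*w^3 - 3.1765*w^2 + 0.7015*w + 0.6765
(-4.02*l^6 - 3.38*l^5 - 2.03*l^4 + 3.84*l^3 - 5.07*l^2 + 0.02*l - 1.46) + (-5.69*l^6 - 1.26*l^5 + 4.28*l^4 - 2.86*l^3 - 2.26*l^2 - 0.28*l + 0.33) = -9.71*l^6 - 4.64*l^5 + 2.25*l^4 + 0.98*l^3 - 7.33*l^2 - 0.26*l - 1.13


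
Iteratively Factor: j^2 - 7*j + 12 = (j - 3)*(j - 4)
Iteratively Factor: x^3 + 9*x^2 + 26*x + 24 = (x + 4)*(x^2 + 5*x + 6) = (x + 2)*(x + 4)*(x + 3)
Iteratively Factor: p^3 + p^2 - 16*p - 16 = (p + 1)*(p^2 - 16) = (p - 4)*(p + 1)*(p + 4)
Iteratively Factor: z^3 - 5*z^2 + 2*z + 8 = (z - 2)*(z^2 - 3*z - 4) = (z - 4)*(z - 2)*(z + 1)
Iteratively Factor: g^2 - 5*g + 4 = (g - 1)*(g - 4)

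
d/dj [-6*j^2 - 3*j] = -12*j - 3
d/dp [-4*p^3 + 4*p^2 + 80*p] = -12*p^2 + 8*p + 80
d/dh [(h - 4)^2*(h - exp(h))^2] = 2*(h - 4)*(h - exp(h))*(h + (1 - exp(h))*(h - 4) - exp(h))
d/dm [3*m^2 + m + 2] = 6*m + 1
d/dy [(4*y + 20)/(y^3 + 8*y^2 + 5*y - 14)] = 4*(y^3 + 8*y^2 + 5*y - (y + 5)*(3*y^2 + 16*y + 5) - 14)/(y^3 + 8*y^2 + 5*y - 14)^2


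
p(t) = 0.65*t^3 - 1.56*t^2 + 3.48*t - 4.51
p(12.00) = 935.81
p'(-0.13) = 3.92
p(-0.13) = -4.99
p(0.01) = -4.48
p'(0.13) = 3.11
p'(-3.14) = 32.50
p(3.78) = 21.46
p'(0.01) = 3.45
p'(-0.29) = 4.55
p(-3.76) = -74.20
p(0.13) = -4.08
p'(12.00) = 246.84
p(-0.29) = -5.67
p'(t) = 1.95*t^2 - 3.12*t + 3.48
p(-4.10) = -89.80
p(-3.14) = -50.94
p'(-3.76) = 42.78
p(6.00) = 100.61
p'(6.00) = 54.96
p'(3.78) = 19.55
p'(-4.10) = 49.05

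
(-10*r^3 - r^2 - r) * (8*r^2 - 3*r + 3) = -80*r^5 + 22*r^4 - 35*r^3 - 3*r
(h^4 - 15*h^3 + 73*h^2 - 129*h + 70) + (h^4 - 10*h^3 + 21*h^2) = 2*h^4 - 25*h^3 + 94*h^2 - 129*h + 70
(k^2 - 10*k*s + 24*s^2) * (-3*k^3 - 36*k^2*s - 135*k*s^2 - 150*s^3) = -3*k^5 - 6*k^4*s + 153*k^3*s^2 + 336*k^2*s^3 - 1740*k*s^4 - 3600*s^5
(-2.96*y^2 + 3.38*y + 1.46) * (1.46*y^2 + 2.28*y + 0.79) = -4.3216*y^4 - 1.814*y^3 + 7.4996*y^2 + 5.999*y + 1.1534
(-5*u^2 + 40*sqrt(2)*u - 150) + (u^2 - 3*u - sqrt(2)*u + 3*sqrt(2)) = -4*u^2 - 3*u + 39*sqrt(2)*u - 150 + 3*sqrt(2)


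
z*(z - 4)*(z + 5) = z^3 + z^2 - 20*z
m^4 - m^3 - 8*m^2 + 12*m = m*(m - 2)^2*(m + 3)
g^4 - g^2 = g^2*(g - 1)*(g + 1)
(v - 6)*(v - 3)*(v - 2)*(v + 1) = v^4 - 10*v^3 + 25*v^2 - 36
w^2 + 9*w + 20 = (w + 4)*(w + 5)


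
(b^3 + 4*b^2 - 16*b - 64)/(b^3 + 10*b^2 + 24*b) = (b^2 - 16)/(b*(b + 6))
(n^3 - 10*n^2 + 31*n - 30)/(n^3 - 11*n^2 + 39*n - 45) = (n - 2)/(n - 3)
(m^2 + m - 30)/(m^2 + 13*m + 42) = (m - 5)/(m + 7)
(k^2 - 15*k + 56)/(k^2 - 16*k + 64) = (k - 7)/(k - 8)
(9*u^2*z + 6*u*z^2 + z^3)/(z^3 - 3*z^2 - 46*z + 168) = z*(9*u^2 + 6*u*z + z^2)/(z^3 - 3*z^2 - 46*z + 168)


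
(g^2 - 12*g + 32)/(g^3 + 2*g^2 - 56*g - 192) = (g - 4)/(g^2 + 10*g + 24)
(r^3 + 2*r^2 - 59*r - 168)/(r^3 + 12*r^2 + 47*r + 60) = (r^2 - r - 56)/(r^2 + 9*r + 20)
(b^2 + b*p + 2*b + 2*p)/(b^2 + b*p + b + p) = (b + 2)/(b + 1)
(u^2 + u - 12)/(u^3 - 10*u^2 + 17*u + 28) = (u^2 + u - 12)/(u^3 - 10*u^2 + 17*u + 28)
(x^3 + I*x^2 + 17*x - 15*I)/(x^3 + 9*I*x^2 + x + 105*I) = (x - I)/(x + 7*I)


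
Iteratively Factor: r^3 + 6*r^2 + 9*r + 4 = (r + 1)*(r^2 + 5*r + 4) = (r + 1)*(r + 4)*(r + 1)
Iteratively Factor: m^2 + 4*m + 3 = (m + 3)*(m + 1)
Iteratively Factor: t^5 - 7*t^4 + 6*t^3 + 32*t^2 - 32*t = (t - 4)*(t^4 - 3*t^3 - 6*t^2 + 8*t) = t*(t - 4)*(t^3 - 3*t^2 - 6*t + 8) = t*(t - 4)^2*(t^2 + t - 2) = t*(t - 4)^2*(t - 1)*(t + 2)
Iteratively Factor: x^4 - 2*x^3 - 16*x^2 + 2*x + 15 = (x + 3)*(x^3 - 5*x^2 - x + 5) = (x + 1)*(x + 3)*(x^2 - 6*x + 5) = (x - 1)*(x + 1)*(x + 3)*(x - 5)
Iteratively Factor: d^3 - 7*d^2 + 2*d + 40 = (d + 2)*(d^2 - 9*d + 20) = (d - 5)*(d + 2)*(d - 4)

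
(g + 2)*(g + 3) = g^2 + 5*g + 6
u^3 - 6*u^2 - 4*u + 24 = (u - 6)*(u - 2)*(u + 2)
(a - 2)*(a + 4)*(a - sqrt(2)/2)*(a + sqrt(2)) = a^4 + sqrt(2)*a^3/2 + 2*a^3 - 9*a^2 + sqrt(2)*a^2 - 4*sqrt(2)*a - 2*a + 8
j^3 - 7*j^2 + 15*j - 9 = (j - 3)^2*(j - 1)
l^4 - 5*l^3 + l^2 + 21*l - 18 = (l - 3)^2*(l - 1)*(l + 2)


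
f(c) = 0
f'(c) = 0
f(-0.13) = 0.00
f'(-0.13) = 0.00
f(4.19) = 0.00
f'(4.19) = 0.00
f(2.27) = 0.00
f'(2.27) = 0.00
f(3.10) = 0.00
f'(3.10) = 0.00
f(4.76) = 0.00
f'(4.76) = 0.00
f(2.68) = 0.00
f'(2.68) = 0.00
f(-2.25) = 0.00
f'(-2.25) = 0.00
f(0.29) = 0.00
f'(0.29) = 0.00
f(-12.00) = 0.00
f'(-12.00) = 0.00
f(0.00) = 0.00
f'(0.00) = 0.00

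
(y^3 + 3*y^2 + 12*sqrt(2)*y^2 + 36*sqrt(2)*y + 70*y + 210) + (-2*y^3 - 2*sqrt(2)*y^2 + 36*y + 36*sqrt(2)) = -y^3 + 3*y^2 + 10*sqrt(2)*y^2 + 36*sqrt(2)*y + 106*y + 36*sqrt(2) + 210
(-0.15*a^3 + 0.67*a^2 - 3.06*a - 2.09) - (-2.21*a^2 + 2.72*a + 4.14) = -0.15*a^3 + 2.88*a^2 - 5.78*a - 6.23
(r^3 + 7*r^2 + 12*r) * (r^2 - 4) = r^5 + 7*r^4 + 8*r^3 - 28*r^2 - 48*r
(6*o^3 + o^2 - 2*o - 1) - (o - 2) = 6*o^3 + o^2 - 3*o + 1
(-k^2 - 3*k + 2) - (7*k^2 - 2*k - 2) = -8*k^2 - k + 4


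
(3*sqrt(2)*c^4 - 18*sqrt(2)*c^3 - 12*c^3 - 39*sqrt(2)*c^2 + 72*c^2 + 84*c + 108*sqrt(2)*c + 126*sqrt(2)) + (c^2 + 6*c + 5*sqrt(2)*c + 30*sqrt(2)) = 3*sqrt(2)*c^4 - 18*sqrt(2)*c^3 - 12*c^3 - 39*sqrt(2)*c^2 + 73*c^2 + 90*c + 113*sqrt(2)*c + 156*sqrt(2)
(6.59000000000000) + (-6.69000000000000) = -0.100000000000001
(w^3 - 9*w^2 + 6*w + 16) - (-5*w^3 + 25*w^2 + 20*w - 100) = 6*w^3 - 34*w^2 - 14*w + 116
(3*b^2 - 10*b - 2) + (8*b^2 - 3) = 11*b^2 - 10*b - 5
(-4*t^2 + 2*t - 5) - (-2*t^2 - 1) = -2*t^2 + 2*t - 4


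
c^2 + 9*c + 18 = (c + 3)*(c + 6)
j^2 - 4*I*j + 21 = (j - 7*I)*(j + 3*I)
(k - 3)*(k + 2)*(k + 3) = k^3 + 2*k^2 - 9*k - 18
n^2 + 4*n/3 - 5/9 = (n - 1/3)*(n + 5/3)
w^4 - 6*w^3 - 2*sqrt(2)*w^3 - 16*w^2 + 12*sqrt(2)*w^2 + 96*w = w*(w - 6)*(w - 4*sqrt(2))*(w + 2*sqrt(2))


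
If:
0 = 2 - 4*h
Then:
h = 1/2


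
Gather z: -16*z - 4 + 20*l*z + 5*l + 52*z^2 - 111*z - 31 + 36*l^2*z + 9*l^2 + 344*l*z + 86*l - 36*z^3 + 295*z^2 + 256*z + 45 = 9*l^2 + 91*l - 36*z^3 + 347*z^2 + z*(36*l^2 + 364*l + 129) + 10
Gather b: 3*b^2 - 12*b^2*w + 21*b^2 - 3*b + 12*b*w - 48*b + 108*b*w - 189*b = b^2*(24 - 12*w) + b*(120*w - 240)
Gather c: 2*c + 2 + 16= 2*c + 18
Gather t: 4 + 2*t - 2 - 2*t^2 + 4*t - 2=-2*t^2 + 6*t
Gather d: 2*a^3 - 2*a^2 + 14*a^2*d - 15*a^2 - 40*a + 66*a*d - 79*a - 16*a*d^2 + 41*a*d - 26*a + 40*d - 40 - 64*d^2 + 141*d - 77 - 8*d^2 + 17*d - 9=2*a^3 - 17*a^2 - 145*a + d^2*(-16*a - 72) + d*(14*a^2 + 107*a + 198) - 126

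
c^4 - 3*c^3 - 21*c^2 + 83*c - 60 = (c - 4)*(c - 3)*(c - 1)*(c + 5)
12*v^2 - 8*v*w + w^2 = (-6*v + w)*(-2*v + w)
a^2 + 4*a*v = a*(a + 4*v)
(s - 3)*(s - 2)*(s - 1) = s^3 - 6*s^2 + 11*s - 6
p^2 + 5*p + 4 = (p + 1)*(p + 4)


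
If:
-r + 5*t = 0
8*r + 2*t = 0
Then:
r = 0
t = 0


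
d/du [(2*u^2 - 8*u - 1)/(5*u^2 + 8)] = 2*(20*u^2 + 21*u - 32)/(25*u^4 + 80*u^2 + 64)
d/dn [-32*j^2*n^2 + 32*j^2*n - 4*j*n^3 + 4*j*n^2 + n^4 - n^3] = -64*j^2*n + 32*j^2 - 12*j*n^2 + 8*j*n + 4*n^3 - 3*n^2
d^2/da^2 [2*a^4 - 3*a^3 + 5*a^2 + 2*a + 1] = 24*a^2 - 18*a + 10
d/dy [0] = 0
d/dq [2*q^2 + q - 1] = 4*q + 1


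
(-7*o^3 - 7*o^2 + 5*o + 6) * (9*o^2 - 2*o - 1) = -63*o^5 - 49*o^4 + 66*o^3 + 51*o^2 - 17*o - 6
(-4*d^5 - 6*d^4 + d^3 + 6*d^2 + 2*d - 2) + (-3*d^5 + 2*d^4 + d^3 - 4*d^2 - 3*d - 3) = -7*d^5 - 4*d^4 + 2*d^3 + 2*d^2 - d - 5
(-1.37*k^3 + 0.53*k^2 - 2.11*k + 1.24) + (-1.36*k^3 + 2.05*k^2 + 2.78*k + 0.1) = -2.73*k^3 + 2.58*k^2 + 0.67*k + 1.34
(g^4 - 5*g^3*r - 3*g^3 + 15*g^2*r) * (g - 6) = g^5 - 5*g^4*r - 9*g^4 + 45*g^3*r + 18*g^3 - 90*g^2*r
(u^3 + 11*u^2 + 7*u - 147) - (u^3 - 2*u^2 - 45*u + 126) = 13*u^2 + 52*u - 273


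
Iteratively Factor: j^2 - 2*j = (j - 2)*(j)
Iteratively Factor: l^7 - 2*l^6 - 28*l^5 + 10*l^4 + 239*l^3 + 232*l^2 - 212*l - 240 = (l + 1)*(l^6 - 3*l^5 - 25*l^4 + 35*l^3 + 204*l^2 + 28*l - 240) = (l + 1)*(l + 2)*(l^5 - 5*l^4 - 15*l^3 + 65*l^2 + 74*l - 120) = (l - 4)*(l + 1)*(l + 2)*(l^4 - l^3 - 19*l^2 - 11*l + 30) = (l - 4)*(l + 1)*(l + 2)^2*(l^3 - 3*l^2 - 13*l + 15) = (l - 5)*(l - 4)*(l + 1)*(l + 2)^2*(l^2 + 2*l - 3) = (l - 5)*(l - 4)*(l - 1)*(l + 1)*(l + 2)^2*(l + 3)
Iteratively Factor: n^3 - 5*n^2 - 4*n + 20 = (n - 2)*(n^2 - 3*n - 10) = (n - 5)*(n - 2)*(n + 2)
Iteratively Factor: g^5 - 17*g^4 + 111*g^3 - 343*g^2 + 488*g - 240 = (g - 4)*(g^4 - 13*g^3 + 59*g^2 - 107*g + 60) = (g - 5)*(g - 4)*(g^3 - 8*g^2 + 19*g - 12) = (g - 5)*(g - 4)^2*(g^2 - 4*g + 3) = (g - 5)*(g - 4)^2*(g - 1)*(g - 3)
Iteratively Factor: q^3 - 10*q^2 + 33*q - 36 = (q - 3)*(q^2 - 7*q + 12) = (q - 3)^2*(q - 4)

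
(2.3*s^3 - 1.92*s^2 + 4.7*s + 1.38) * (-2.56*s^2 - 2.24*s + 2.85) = -5.888*s^5 - 0.236800000000001*s^4 - 1.1762*s^3 - 19.5328*s^2 + 10.3038*s + 3.933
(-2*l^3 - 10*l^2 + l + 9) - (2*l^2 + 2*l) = -2*l^3 - 12*l^2 - l + 9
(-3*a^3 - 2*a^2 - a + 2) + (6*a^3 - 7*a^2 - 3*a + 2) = 3*a^3 - 9*a^2 - 4*a + 4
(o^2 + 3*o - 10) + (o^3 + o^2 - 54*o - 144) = o^3 + 2*o^2 - 51*o - 154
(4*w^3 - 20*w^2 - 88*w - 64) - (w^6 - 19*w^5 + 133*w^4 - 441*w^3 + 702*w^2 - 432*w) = -w^6 + 19*w^5 - 133*w^4 + 445*w^3 - 722*w^2 + 344*w - 64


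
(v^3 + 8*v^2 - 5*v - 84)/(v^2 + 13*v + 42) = (v^2 + v - 12)/(v + 6)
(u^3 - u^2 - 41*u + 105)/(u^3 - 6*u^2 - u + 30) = (u + 7)/(u + 2)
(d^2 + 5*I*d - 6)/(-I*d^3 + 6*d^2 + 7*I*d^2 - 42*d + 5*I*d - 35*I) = (I*d^2 - 5*d - 6*I)/(d^3 + d^2*(-7 + 6*I) - d*(5 + 42*I) + 35)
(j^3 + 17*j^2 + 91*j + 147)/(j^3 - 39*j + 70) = (j^2 + 10*j + 21)/(j^2 - 7*j + 10)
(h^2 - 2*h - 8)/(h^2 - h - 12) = (h + 2)/(h + 3)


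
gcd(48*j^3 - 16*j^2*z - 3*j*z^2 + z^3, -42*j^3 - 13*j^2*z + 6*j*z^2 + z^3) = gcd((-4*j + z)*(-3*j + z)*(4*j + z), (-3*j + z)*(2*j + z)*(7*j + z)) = -3*j + z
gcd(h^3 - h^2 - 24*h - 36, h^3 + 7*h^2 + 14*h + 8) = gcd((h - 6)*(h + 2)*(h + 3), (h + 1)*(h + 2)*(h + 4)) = h + 2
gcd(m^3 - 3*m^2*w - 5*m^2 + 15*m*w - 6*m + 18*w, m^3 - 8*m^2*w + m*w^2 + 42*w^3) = -m + 3*w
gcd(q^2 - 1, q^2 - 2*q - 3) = q + 1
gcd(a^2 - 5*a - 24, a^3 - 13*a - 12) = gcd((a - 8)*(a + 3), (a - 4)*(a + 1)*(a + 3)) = a + 3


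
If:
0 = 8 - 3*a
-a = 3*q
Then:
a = 8/3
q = -8/9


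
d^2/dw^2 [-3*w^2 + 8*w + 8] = -6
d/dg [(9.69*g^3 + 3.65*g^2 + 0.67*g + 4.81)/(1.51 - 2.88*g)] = (-55.8144*g^3 + 33.3837*g^2 + 11.023*g + 14.8645)/(8.2944*g^2 - 8.6976*g + 2.2801)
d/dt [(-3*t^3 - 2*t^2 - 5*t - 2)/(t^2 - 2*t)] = (-3*t^4 + 12*t^3 + 9*t^2 + 4*t - 4)/(t^2*(t^2 - 4*t + 4))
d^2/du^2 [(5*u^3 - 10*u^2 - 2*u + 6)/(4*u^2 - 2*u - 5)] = 2*(8*u^3 - 162*u^2 + 111*u - 86)/(64*u^6 - 96*u^5 - 192*u^4 + 232*u^3 + 240*u^2 - 150*u - 125)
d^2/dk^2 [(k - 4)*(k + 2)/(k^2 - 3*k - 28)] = 2*(k^3 + 60*k^2 - 96*k + 656)/(k^6 - 9*k^5 - 57*k^4 + 477*k^3 + 1596*k^2 - 7056*k - 21952)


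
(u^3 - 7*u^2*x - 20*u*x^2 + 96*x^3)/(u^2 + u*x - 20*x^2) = (u^3 - 7*u^2*x - 20*u*x^2 + 96*x^3)/(u^2 + u*x - 20*x^2)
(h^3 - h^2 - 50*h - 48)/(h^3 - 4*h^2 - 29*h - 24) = (h + 6)/(h + 3)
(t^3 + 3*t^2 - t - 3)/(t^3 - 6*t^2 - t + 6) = (t + 3)/(t - 6)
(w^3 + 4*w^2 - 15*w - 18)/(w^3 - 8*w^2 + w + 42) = (w^2 + 7*w + 6)/(w^2 - 5*w - 14)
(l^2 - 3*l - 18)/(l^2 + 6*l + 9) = (l - 6)/(l + 3)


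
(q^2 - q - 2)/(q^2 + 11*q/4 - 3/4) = 4*(q^2 - q - 2)/(4*q^2 + 11*q - 3)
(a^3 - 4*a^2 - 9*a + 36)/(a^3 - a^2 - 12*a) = (a - 3)/a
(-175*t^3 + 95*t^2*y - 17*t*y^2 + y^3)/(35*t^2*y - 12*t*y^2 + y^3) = (-5*t + y)/y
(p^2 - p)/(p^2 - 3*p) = (p - 1)/(p - 3)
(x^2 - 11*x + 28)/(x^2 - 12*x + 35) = (x - 4)/(x - 5)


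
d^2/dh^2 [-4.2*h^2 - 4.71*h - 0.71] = -8.40000000000000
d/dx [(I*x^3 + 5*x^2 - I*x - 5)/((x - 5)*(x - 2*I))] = (I*x^4 + x^3*(4 - 10*I) + x^2*(-55 - 9*I) + x*(10 + 100*I) - 15 - 10*I)/(x^4 + x^3*(-10 - 4*I) + x^2*(21 + 40*I) + x*(40 - 100*I) - 100)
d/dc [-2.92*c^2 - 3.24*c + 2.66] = -5.84*c - 3.24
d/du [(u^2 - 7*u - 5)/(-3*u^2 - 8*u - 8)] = (-29*u^2 - 46*u + 16)/(9*u^4 + 48*u^3 + 112*u^2 + 128*u + 64)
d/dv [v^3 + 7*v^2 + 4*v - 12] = 3*v^2 + 14*v + 4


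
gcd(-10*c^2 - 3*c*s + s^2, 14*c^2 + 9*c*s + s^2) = 2*c + s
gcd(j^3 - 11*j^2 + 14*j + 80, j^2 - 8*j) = j - 8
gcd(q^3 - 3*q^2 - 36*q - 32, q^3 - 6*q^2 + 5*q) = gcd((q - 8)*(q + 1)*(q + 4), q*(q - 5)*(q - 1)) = 1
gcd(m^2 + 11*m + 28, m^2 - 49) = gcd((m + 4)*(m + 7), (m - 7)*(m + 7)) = m + 7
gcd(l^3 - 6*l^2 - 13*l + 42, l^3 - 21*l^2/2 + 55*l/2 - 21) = l^2 - 9*l + 14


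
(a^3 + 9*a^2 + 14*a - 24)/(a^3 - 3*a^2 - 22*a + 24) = (a + 6)/(a - 6)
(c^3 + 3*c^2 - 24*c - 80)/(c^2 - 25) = (c^2 + 8*c + 16)/(c + 5)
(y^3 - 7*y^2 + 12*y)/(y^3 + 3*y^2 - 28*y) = (y - 3)/(y + 7)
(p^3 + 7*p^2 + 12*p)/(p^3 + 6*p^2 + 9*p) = (p + 4)/(p + 3)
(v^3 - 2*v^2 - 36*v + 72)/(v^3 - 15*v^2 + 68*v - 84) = (v + 6)/(v - 7)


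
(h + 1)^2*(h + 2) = h^3 + 4*h^2 + 5*h + 2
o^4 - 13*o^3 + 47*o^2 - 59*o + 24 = (o - 8)*(o - 3)*(o - 1)^2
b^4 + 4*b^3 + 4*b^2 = b^2*(b + 2)^2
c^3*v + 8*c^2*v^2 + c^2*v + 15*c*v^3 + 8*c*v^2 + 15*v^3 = (c + 3*v)*(c + 5*v)*(c*v + v)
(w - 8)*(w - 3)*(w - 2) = w^3 - 13*w^2 + 46*w - 48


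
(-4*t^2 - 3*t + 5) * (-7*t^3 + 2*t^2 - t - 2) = 28*t^5 + 13*t^4 - 37*t^3 + 21*t^2 + t - 10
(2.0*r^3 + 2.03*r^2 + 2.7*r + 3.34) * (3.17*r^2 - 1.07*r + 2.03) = 6.34*r^5 + 4.2951*r^4 + 10.4469*r^3 + 11.8197*r^2 + 1.9072*r + 6.7802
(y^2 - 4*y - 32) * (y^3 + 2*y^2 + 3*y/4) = y^5 - 2*y^4 - 157*y^3/4 - 67*y^2 - 24*y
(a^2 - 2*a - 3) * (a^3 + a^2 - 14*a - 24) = a^5 - a^4 - 19*a^3 + a^2 + 90*a + 72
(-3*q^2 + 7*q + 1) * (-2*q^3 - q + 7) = 6*q^5 - 14*q^4 + q^3 - 28*q^2 + 48*q + 7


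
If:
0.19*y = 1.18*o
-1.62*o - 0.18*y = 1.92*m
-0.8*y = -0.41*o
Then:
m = 0.00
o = 0.00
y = 0.00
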